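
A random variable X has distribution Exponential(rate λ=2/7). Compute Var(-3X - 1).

For X ~ Exponential(rate λ=2/7):
Var(X) = \frac{49}{4}
Var(-3X - 1) = (-3)² × Var(X) = 9 × \frac{49}{4} = \frac{441}{4}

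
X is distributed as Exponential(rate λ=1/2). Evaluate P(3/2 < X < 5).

P(3/2 < X < 5) = ∫_{3/2}^{5} f(x) dx
where f(x) = \frac{e^{- \frac{x}{2}}}{2}
= - \frac{1}{e^{\frac{5}{2}}} + e^{- \frac{3}{4}}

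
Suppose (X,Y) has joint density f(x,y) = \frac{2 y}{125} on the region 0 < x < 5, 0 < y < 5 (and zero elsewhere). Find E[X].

f_X(x) = ∫_0^5 \frac{2 y}{125} dy = \frac{1}{5}
E[X] = ∫_0^5 x × (\frac{1}{5}) dx = \frac{5}{2}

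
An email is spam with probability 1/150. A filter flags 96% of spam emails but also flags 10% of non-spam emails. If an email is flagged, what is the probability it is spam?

Let D = the rare event, + = positive/flagged.
P(D) = 1/150
P(+|D) = 96/100 = 24/25
P(+|D') = 10/100 = 1/10
P(+) = P(+|D)P(D) + P(+|D')P(D')
     = \frac{24}{25} × \frac{1}{150} + \frac{1}{10} × \frac{149}{150}
     = \frac{793}{7500}
P(D|+) = P(+|D)P(D)/P(+) = \frac{48}{793}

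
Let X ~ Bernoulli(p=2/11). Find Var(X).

For X ~ Bernoulli(p=2/11):
Var(X) = \frac{18}{121}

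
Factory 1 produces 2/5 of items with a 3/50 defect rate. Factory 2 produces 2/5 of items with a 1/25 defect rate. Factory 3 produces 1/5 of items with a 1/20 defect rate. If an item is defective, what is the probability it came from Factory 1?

Using Bayes' theorem:
P(F1) = 2/5, P(D|F1) = 3/50
P(F2) = 2/5, P(D|F2) = 1/25
P(F3) = 1/5, P(D|F3) = 1/20
P(D) = P(D|F1)P(F1) + P(D|F2)P(F2) + P(D|F3)P(F3)
     = \frac{1}{20}
P(F1|D) = P(D|F1)P(F1) / P(D)
= \frac{12}{25}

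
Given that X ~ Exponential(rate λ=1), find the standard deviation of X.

For X ~ Exponential(rate λ=1):
Var(X) = 1
SD(X) = √(Var(X)) = √(1) = 1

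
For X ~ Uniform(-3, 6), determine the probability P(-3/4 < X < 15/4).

P(-3/4 < X < 15/4) = ∫_{-3/4}^{15/4} f(x) dx
where f(x) = \frac{1}{9}
= \frac{1}{2}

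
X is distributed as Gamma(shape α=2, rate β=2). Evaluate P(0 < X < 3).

P(0 < X < 3) = ∫_{0}^{3} f(x) dx
where f(x) = 4 x e^{- 2 x}
= 1 - \frac{7}{e^{6}}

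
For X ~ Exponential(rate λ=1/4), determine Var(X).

For X ~ Exponential(rate λ=1/4):
Var(X) = 16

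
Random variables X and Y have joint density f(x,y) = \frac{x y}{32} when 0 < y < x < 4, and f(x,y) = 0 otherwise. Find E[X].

f_X(x) = ∫_0^x \frac{x y}{32} dy = \frac{x^{3}}{64}
E[X] = ∫_0^4 x × (\frac{x^{3}}{64}) dx = \frac{16}{5}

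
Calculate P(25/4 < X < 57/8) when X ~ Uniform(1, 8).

P(25/4 < X < 57/8) = ∫_{25/4}^{57/8} f(x) dx
where f(x) = \frac{1}{7}
= \frac{1}{8}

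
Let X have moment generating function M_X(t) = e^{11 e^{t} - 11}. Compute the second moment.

To find E[X^2], compute M^(2)(0):
M^(1)(t) = 11 e^{t} e^{11 e^{t} - 11}
M^(2)(t) = 121 e^{2 t} e^{11 e^{t} - 11} + 11 e^{t} e^{11 e^{t} - 11}
M^(2)(0) = 132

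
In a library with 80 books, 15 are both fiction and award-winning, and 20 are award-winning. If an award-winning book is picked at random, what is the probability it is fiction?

P(A ∩ B) = 15/80 = 3/16
P(B) = 20/80 = 1/4
P(A|B) = P(A ∩ B) / P(B) = (3/16) / (1/4) = 3/4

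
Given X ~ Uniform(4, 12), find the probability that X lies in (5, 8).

P(5 < X < 8) = ∫_{5}^{8} f(x) dx
where f(x) = \frac{1}{8}
= \frac{3}{8}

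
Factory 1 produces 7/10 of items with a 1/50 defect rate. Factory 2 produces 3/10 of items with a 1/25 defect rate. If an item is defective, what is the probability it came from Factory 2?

Using Bayes' theorem:
P(F1) = 7/10, P(D|F1) = 1/50
P(F2) = 3/10, P(D|F2) = 1/25
P(D) = P(D|F1)P(F1) + P(D|F2)P(F2)
     = \frac{13}{500}
P(F2|D) = P(D|F2)P(F2) / P(D)
= \frac{6}{13}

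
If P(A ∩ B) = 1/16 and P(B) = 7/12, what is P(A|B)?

P(A|B) = P(A ∩ B) / P(B)
= (1/16) / (7/12)
= 3/28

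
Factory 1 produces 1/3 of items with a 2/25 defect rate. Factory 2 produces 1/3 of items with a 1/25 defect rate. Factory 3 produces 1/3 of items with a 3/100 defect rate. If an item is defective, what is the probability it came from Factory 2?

Using Bayes' theorem:
P(F1) = 1/3, P(D|F1) = 2/25
P(F2) = 1/3, P(D|F2) = 1/25
P(F3) = 1/3, P(D|F3) = 3/100
P(D) = P(D|F1)P(F1) + P(D|F2)P(F2) + P(D|F3)P(F3)
     = \frac{1}{20}
P(F2|D) = P(D|F2)P(F2) / P(D)
= \frac{4}{15}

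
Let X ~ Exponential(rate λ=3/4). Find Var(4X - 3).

For X ~ Exponential(rate λ=3/4):
Var(X) = \frac{16}{9}
Var(4X - 3) = (4)² × Var(X) = 16 × \frac{16}{9} = \frac{256}{9}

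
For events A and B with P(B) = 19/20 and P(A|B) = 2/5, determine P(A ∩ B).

By definition, P(A|B) = P(A ∩ B) / P(B)
So P(A ∩ B) = P(A|B) × P(B)
= 2/5 × 19/20
= 19/50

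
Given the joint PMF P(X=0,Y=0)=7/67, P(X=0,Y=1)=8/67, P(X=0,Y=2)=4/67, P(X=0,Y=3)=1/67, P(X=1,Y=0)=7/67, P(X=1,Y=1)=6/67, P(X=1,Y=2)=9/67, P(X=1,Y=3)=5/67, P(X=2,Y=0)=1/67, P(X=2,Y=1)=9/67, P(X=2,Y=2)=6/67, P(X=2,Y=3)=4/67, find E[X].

First find marginal of X:
P(X=0) = 20/67
P(X=1) = 27/67
P(X=2) = 20/67
E[X] = 0 × 20/67 + 1 × 27/67 + 2 × 20/67 = 1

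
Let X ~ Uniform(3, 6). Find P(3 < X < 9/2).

P(3 < X < 9/2) = ∫_{3}^{9/2} f(x) dx
where f(x) = \frac{1}{3}
= \frac{1}{2}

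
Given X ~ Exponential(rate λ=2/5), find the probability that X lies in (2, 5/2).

P(2 < X < 5/2) = ∫_{2}^{5/2} f(x) dx
where f(x) = \frac{2 e^{- \frac{2 x}{5}}}{5}
= - \frac{1}{e} + e^{- \frac{4}{5}}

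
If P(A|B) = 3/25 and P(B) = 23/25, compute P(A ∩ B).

By definition, P(A|B) = P(A ∩ B) / P(B)
So P(A ∩ B) = P(A|B) × P(B)
= 3/25 × 23/25
= 69/625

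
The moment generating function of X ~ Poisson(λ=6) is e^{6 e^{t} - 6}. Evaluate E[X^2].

To find E[X^2], compute M^(2)(0):
M^(1)(t) = 6 e^{t} e^{6 e^{t} - 6}
M^(2)(t) = 36 e^{2 t} e^{6 e^{t} - 6} + 6 e^{t} e^{6 e^{t} - 6}
M^(2)(0) = 42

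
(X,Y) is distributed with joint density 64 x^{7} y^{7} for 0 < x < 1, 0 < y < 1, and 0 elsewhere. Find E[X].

E[X] = ∫_0^1 ∫_0^1 x × f(x,y) dy dx
= ∫_0^1 ∫_0^1 x × (64 x^{7} y^{7}) dy dx
= \frac{8}{9}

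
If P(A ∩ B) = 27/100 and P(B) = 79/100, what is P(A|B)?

P(A|B) = P(A ∩ B) / P(B)
= (27/100) / (79/100)
= 27/79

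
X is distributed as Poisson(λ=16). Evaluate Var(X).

For X ~ Poisson(λ=16):
Var(X) = 16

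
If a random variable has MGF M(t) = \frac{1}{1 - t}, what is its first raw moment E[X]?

To find E[X], compute M^(1)(0):
M^(1)(t) = \frac{1}{\left(1 - t\right)^{2}}
M^(1)(0) = 1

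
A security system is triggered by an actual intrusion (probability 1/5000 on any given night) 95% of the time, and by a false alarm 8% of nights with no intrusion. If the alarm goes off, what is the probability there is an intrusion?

Let D = the rare event, + = positive/flagged.
P(D) = 1/5000
P(+|D) = 95/100 = 19/20
P(+|D') = 8/100 = 2/25
P(+) = P(+|D)P(D) + P(+|D')P(D')
     = \frac{19}{20} × \frac{1}{5000} + \frac{2}{25} × \frac{4999}{5000}
     = \frac{40087}{500000}
P(D|+) = P(+|D)P(D)/P(+) = \frac{95}{40087}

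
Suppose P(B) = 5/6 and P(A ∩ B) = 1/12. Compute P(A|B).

P(A|B) = P(A ∩ B) / P(B)
= (1/12) / (5/6)
= 1/10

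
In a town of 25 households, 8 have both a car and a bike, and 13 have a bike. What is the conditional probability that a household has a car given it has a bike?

P(A ∩ B) = 8/25
P(B) = 13/25
P(A|B) = P(A ∩ B) / P(B) = (8/25) / (13/25) = 8/13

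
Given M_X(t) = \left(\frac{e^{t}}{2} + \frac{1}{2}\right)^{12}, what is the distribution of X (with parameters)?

The MGF M(t) = \left(\frac{e^{t}}{2} + \frac{1}{2}\right)^{12} is the standard form for the Binomial distribution.
Comparing with the known MGF formula identifies: Binomial(n=12, p=1/2)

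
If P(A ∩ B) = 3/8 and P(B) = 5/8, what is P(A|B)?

P(A|B) = P(A ∩ B) / P(B)
= (3/8) / (5/8)
= 3/5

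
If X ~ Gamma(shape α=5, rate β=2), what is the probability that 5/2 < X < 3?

P(5/2 < X < 3) = ∫_{5/2}^{3} f(x) dx
where f(x) = \frac{4 x^{4} e^{- 2 x}}{3}
= \frac{-920 + 523 e}{8 e^{6}}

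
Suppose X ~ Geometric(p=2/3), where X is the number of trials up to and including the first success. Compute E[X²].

Using the identity E[X²] = Var(X) + (E[X])²:
E[X] = \frac{3}{2}
Var(X) = \frac{3}{4}
E[X²] = \frac{3}{4} + (\frac{3}{2})²
= 3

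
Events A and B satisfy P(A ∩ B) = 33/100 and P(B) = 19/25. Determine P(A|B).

P(A|B) = P(A ∩ B) / P(B)
= (33/100) / (19/25)
= 33/76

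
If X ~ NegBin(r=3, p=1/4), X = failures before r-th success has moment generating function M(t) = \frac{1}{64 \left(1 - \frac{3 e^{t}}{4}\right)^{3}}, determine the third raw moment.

To find E[X^3], compute M^(3)(0):
M^(1)(t) = \frac{9 e^{t}}{256 \left(1 - \frac{3 e^{t}}{4}\right)^{4}}
M^(2)(t) = \frac{9 e^{t}}{256 \left(1 - \frac{3 e^{t}}{4}\right)^{4}} + \frac{27 e^{2 t}}{256 \left(1 - \frac{3 e^{t}}{4}\right)^{5}}
M^(3)(t) = \frac{9 e^{t}}{256 \left(1 - \frac{3 e^{t}}{4}\right)^{4}} + \frac{81 e^{2 t}}{256 \left(1 - \frac{3 e^{t}}{4}\right)^{5}} + \frac{405 e^{3 t}}{1024 \left(1 - \frac{3 e^{t}}{4}\right)^{6}}
M^(3)(0) = 1953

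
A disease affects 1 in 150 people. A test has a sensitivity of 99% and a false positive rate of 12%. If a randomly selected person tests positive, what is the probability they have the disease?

Let D = the rare event, + = positive/flagged.
P(D) = 1/150
P(+|D) = 99/100
P(+|D') = 12/100 = 3/25
P(+) = P(+|D)P(D) + P(+|D')P(D')
     = \frac{99}{100} × \frac{1}{150} + \frac{3}{25} × \frac{149}{150}
     = \frac{629}{5000}
P(D|+) = P(+|D)P(D)/P(+) = \frac{33}{629}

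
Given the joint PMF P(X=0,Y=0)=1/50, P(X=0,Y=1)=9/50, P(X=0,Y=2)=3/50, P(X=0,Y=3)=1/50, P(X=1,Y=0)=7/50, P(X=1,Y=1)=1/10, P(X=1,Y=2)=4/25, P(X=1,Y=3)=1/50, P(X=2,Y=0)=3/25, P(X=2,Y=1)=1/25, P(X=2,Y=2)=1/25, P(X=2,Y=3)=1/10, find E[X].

First find marginal of X:
P(X=0) = 7/25
P(X=1) = 21/50
P(X=2) = 3/10
E[X] = 0 × 7/25 + 1 × 21/50 + 2 × 3/10 = 51/50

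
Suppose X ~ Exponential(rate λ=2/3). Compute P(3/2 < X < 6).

P(3/2 < X < 6) = ∫_{3/2}^{6} f(x) dx
where f(x) = \frac{2 e^{- \frac{2 x}{3}}}{3}
= - \frac{1 - e^{3}}{e^{4}}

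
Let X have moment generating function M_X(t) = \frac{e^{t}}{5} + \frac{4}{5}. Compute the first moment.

To find E[X], compute M^(1)(0):
M^(1)(t) = \frac{e^{t}}{5}
M^(1)(0) = \frac{1}{5}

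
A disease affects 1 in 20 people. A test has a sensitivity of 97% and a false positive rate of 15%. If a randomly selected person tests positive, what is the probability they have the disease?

Let D = the rare event, + = positive/flagged.
P(D) = 1/20
P(+|D) = 97/100
P(+|D') = 15/100 = 3/20
P(+) = P(+|D)P(D) + P(+|D')P(D')
     = \frac{97}{100} × \frac{1}{20} + \frac{3}{20} × \frac{19}{20}
     = \frac{191}{1000}
P(D|+) = P(+|D)P(D)/P(+) = \frac{97}{382}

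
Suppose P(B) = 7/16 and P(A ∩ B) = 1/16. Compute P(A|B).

P(A|B) = P(A ∩ B) / P(B)
= (1/16) / (7/16)
= 1/7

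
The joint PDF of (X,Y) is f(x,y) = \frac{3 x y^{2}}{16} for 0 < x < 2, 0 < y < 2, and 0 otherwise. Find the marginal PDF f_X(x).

f_X(x) = ∫_0^2 f(x,y) dy
= ∫_0^2 \frac{3 x y^{2}}{16} dy
= \frac{x}{2} for 0 < x < 2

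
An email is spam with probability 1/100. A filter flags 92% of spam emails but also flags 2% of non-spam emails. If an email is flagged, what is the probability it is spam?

Let D = the rare event, + = positive/flagged.
P(D) = 1/100
P(+|D) = 92/100 = 23/25
P(+|D') = 2/100 = 1/50
P(+) = P(+|D)P(D) + P(+|D')P(D')
     = \frac{23}{25} × \frac{1}{100} + \frac{1}{50} × \frac{99}{100}
     = \frac{29}{1000}
P(D|+) = P(+|D)P(D)/P(+) = \frac{46}{145}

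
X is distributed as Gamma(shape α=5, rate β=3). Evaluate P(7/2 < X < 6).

P(7/2 < X < 6) = ∫_{7/2}^{6} f(x) dx
where f(x) = \frac{81 x^{4} e^{- 3 x}}{8}
= - \frac{5527}{e^{18}} + \frac{98051}{128 e^{\frac{21}{2}}}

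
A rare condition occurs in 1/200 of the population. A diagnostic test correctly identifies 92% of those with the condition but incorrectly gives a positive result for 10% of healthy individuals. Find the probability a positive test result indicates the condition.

Let D = the rare event, + = positive/flagged.
P(D) = 1/200
P(+|D) = 92/100 = 23/25
P(+|D') = 10/100 = 1/10
P(+) = P(+|D)P(D) + P(+|D')P(D')
     = \frac{23}{25} × \frac{1}{200} + \frac{1}{10} × \frac{199}{200}
     = \frac{1041}{10000}
P(D|+) = P(+|D)P(D)/P(+) = \frac{46}{1041}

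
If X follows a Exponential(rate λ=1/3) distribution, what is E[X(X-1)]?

E[X(X-1)] = E[X² - X] = E[X²] - E[X]
E[X] = 3
E[X²] = Var(X) + (E[X])² = 9 + (3)² = 18
E[X(X-1)] = 18 - 3 = 15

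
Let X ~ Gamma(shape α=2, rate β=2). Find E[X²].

Using the identity E[X²] = Var(X) + (E[X])²:
E[X] = 1
Var(X) = \frac{1}{2}
E[X²] = \frac{1}{2} + (1)²
= \frac{3}{2}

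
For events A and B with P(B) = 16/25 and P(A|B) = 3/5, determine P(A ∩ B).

By definition, P(A|B) = P(A ∩ B) / P(B)
So P(A ∩ B) = P(A|B) × P(B)
= 3/5 × 16/25
= 48/125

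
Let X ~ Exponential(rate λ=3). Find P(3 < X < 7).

P(3 < X < 7) = ∫_{3}^{7} f(x) dx
where f(x) = 3 e^{- 3 x}
= - \frac{1 - e^{12}}{e^{21}}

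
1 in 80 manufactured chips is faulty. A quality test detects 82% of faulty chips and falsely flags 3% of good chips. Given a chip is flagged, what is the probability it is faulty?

Let D = the rare event, + = positive/flagged.
P(D) = 1/80
P(+|D) = 82/100 = 41/50
P(+|D') = 3/100
P(+) = P(+|D)P(D) + P(+|D')P(D')
     = \frac{41}{50} × \frac{1}{80} + \frac{3}{100} × \frac{79}{80}
     = \frac{319}{8000}
P(D|+) = P(+|D)P(D)/P(+) = \frac{82}{319}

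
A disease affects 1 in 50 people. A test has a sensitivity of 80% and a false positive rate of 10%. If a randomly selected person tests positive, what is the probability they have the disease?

Let D = the rare event, + = positive/flagged.
P(D) = 1/50
P(+|D) = 80/100 = 4/5
P(+|D') = 10/100 = 1/10
P(+) = P(+|D)P(D) + P(+|D')P(D')
     = \frac{4}{5} × \frac{1}{50} + \frac{1}{10} × \frac{49}{50}
     = \frac{57}{500}
P(D|+) = P(+|D)P(D)/P(+) = \frac{8}{57}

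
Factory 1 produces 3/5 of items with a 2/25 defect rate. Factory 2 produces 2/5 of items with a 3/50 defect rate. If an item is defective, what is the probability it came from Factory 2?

Using Bayes' theorem:
P(F1) = 3/5, P(D|F1) = 2/25
P(F2) = 2/5, P(D|F2) = 3/50
P(D) = P(D|F1)P(F1) + P(D|F2)P(F2)
     = \frac{9}{125}
P(F2|D) = P(D|F2)P(F2) / P(D)
= \frac{1}{3}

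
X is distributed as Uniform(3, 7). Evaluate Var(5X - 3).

For X ~ Uniform(3, 7):
Var(X) = \frac{4}{3}
Var(5X - 3) = (5)² × Var(X) = 25 × \frac{4}{3} = \frac{100}{3}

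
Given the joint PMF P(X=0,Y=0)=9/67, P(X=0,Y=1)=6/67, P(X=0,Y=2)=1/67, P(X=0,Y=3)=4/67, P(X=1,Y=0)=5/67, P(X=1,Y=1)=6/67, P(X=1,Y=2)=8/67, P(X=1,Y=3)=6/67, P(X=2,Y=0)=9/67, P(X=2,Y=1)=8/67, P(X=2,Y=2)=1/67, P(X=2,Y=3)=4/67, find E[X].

First find marginal of X:
P(X=0) = 20/67
P(X=1) = 25/67
P(X=2) = 22/67
E[X] = 0 × 20/67 + 1 × 25/67 + 2 × 22/67 = 69/67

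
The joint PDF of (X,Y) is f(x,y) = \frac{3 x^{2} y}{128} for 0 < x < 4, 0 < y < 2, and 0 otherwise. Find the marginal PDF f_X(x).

f_X(x) = ∫_0^2 f(x,y) dy
= ∫_0^2 \frac{3 x^{2} y}{128} dy
= \frac{3 x^{2}}{64} for 0 < x < 4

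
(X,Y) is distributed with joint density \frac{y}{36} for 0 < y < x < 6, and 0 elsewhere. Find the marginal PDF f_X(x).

f_X(x) = ∫_0^x \frac{y}{36} dy = \frac{x^{2}}{72}
for 0 < x < 6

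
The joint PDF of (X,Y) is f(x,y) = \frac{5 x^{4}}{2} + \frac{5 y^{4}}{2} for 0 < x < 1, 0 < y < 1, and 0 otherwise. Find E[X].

E[X] = ∫_0^1 ∫_0^1 x × f(x,y) dy dx
= ∫_0^1 ∫_0^1 x × (\frac{5 x^{4}}{2} + \frac{5 y^{4}}{2}) dy dx
= \frac{2}{3}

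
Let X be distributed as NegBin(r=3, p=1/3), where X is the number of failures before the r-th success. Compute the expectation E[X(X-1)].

E[X(X-1)] = E[X² - X] = E[X²] - E[X]
E[X] = 6
E[X²] = Var(X) + (E[X])² = 18 + (6)² = 54
E[X(X-1)] = 54 - 6 = 48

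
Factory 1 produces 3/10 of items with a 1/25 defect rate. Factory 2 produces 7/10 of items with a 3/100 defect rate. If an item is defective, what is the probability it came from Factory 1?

Using Bayes' theorem:
P(F1) = 3/10, P(D|F1) = 1/25
P(F2) = 7/10, P(D|F2) = 3/100
P(D) = P(D|F1)P(F1) + P(D|F2)P(F2)
     = \frac{33}{1000}
P(F1|D) = P(D|F1)P(F1) / P(D)
= \frac{4}{11}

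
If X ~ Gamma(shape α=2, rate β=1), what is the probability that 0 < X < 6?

P(0 < X < 6) = ∫_{0}^{6} f(x) dx
where f(x) = x e^{- x}
= 1 - \frac{7}{e^{6}}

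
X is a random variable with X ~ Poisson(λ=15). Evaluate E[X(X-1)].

E[X(X-1)] = E[X² - X] = E[X²] - E[X]
E[X] = 15
E[X²] = Var(X) + (E[X])² = 15 + (15)² = 240
E[X(X-1)] = 240 - 15 = 225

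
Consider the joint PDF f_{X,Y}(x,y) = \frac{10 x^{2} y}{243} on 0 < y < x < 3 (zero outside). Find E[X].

f_X(x) = ∫_0^x \frac{10 x^{2} y}{243} dy = \frac{5 x^{4}}{243}
E[X] = ∫_0^3 x × (\frac{5 x^{4}}{243}) dx = \frac{5}{2}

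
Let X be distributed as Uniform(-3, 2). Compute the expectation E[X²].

Using the identity E[X²] = Var(X) + (E[X])²:
E[X] = - \frac{1}{2}
Var(X) = \frac{25}{12}
E[X²] = \frac{25}{12} + (- \frac{1}{2})²
= \frac{7}{3}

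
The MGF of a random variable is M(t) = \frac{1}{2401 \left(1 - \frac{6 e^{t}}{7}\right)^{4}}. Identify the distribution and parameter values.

The MGF M(t) = \frac{1}{2401 \left(1 - \frac{6 e^{t}}{7}\right)^{4}} is the standard form for the NegativeBinomial distribution.
Comparing with the known MGF formula identifies: NegBin(r=4, p=1/7), X = failures before r-th success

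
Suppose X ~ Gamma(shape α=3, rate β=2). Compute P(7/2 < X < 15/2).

P(7/2 < X < 15/2) = ∫_{7/2}^{15/2} f(x) dx
where f(x) = 4 x^{2} e^{- 2 x}
= \frac{-257 + 65 e^{8}}{2 e^{15}}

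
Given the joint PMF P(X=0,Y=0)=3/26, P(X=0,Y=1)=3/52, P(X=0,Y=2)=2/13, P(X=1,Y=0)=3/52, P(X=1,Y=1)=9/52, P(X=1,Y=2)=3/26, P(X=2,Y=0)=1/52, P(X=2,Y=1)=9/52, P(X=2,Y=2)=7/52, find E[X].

First find marginal of X:
P(X=0) = 17/52
P(X=1) = 9/26
P(X=2) = 17/52
E[X] = 0 × 17/52 + 1 × 9/26 + 2 × 17/52 = 1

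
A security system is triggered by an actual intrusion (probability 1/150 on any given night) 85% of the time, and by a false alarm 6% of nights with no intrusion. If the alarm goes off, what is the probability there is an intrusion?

Let D = the rare event, + = positive/flagged.
P(D) = 1/150
P(+|D) = 85/100 = 17/20
P(+|D') = 6/100 = 3/50
P(+) = P(+|D)P(D) + P(+|D')P(D')
     = \frac{17}{20} × \frac{1}{150} + \frac{3}{50} × \frac{149}{150}
     = \frac{979}{15000}
P(D|+) = P(+|D)P(D)/P(+) = \frac{85}{979}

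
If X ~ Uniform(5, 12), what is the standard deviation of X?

For X ~ Uniform(5, 12):
Var(X) = \frac{49}{12}
SD(X) = √(Var(X)) = √(\frac{49}{12}) = \frac{7 \sqrt{3}}{6}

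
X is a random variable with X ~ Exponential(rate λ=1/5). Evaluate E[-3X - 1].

For X ~ Exponential(rate λ=1/5):
E[X] = 5
E[-3X - 1] = -3 × E[X] - 1 = -16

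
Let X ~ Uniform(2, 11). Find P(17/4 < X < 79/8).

P(17/4 < X < 79/8) = ∫_{17/4}^{79/8} f(x) dx
where f(x) = \frac{1}{9}
= \frac{5}{8}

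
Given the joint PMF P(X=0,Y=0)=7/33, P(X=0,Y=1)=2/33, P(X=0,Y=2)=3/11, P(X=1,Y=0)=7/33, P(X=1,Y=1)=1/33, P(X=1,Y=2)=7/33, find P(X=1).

P(X=1) = P(X=1,Y=0) + P(X=1,Y=1) + P(X=1,Y=2)
= 7/33 + 1/33 + 7/33
= 5/11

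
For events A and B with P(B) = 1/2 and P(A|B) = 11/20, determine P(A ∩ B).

By definition, P(A|B) = P(A ∩ B) / P(B)
So P(A ∩ B) = P(A|B) × P(B)
= 11/20 × 1/2
= 11/40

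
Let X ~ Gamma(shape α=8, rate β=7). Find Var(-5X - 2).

For X ~ Gamma(shape α=8, rate β=7):
Var(X) = \frac{8}{49}
Var(-5X - 2) = (-5)² × Var(X) = 25 × \frac{8}{49} = \frac{200}{49}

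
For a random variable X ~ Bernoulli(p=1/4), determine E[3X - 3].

For X ~ Bernoulli(p=1/4):
E[X] = \frac{1}{4}
E[3X - 3] = 3 × E[X] - 3 = - \frac{9}{4}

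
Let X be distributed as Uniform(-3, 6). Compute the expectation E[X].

For X ~ Uniform(-3, 6), the expected value is:
E[X] = \frac{3}{2}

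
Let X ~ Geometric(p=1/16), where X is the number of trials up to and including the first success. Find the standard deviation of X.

For X ~ Geometric(p=1/16), where X is the number of trials up to and including the first success:
Var(X) = 240
SD(X) = √(Var(X)) = √(240) = 4 \sqrt{15}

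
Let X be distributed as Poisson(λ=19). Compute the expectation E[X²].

Using the identity E[X²] = Var(X) + (E[X])²:
E[X] = 19
Var(X) = 19
E[X²] = 19 + (19)²
= 380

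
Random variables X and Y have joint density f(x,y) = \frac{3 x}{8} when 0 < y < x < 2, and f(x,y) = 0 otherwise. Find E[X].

f_X(x) = ∫_0^x \frac{3 x}{8} dy = \frac{3 x^{2}}{8}
E[X] = ∫_0^2 x × (\frac{3 x^{2}}{8}) dx = \frac{3}{2}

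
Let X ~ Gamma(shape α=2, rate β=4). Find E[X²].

Using the identity E[X²] = Var(X) + (E[X])²:
E[X] = \frac{1}{2}
Var(X) = \frac{1}{8}
E[X²] = \frac{1}{8} + (\frac{1}{2})²
= \frac{3}{8}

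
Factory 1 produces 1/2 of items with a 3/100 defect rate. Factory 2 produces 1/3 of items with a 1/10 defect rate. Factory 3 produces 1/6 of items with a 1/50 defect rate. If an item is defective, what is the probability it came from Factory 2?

Using Bayes' theorem:
P(F1) = 1/2, P(D|F1) = 3/100
P(F2) = 1/3, P(D|F2) = 1/10
P(F3) = 1/6, P(D|F3) = 1/50
P(D) = P(D|F1)P(F1) + P(D|F2)P(F2) + P(D|F3)P(F3)
     = \frac{31}{600}
P(F2|D) = P(D|F2)P(F2) / P(D)
= \frac{20}{31}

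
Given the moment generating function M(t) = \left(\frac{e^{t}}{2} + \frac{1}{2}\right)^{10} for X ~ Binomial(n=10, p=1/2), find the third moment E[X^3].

To find E[X^3], compute M^(3)(0):
M^(1)(t) = 5 \left(\frac{e^{t}}{2} + \frac{1}{2}\right)^{9} e^{t}
M^(2)(t) = 5 \left(\frac{e^{t}}{2} + \frac{1}{2}\right)^{9} e^{t} + \frac{45 \left(\frac{e^{t}}{2} + \frac{1}{2}\right)^{8} e^{2 t}}{2}
M^(3)(t) = 5 \left(\frac{e^{t}}{2} + \frac{1}{2}\right)^{9} e^{t} + \frac{135 \left(\frac{e^{t}}{2} + \frac{1}{2}\right)^{8} e^{2 t}}{2} + 90 \left(\frac{e^{t}}{2} + \frac{1}{2}\right)^{7} e^{3 t}
M^(3)(0) = \frac{325}{2}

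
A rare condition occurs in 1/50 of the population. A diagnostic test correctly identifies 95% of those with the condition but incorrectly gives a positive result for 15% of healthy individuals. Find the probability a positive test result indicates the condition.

Let D = the rare event, + = positive/flagged.
P(D) = 1/50
P(+|D) = 95/100 = 19/20
P(+|D') = 15/100 = 3/20
P(+) = P(+|D)P(D) + P(+|D')P(D')
     = \frac{19}{20} × \frac{1}{50} + \frac{3}{20} × \frac{49}{50}
     = \frac{83}{500}
P(D|+) = P(+|D)P(D)/P(+) = \frac{19}{166}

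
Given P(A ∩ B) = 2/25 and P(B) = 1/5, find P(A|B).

P(A|B) = P(A ∩ B) / P(B)
= (2/25) / (1/5)
= 2/5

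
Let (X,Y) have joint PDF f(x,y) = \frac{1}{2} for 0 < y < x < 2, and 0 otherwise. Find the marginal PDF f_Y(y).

f_Y(y) = ∫_y^2 \frac{1}{2} dx = 1 - \frac{y}{2}
for 0 < y < 2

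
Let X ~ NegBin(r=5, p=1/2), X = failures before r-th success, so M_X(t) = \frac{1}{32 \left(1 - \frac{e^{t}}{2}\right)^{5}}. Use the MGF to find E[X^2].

To find E[X^2], compute M^(2)(0):
M^(1)(t) = \frac{5 e^{t}}{64 \left(1 - \frac{e^{t}}{2}\right)^{6}}
M^(2)(t) = \frac{5 e^{t}}{64 \left(1 - \frac{e^{t}}{2}\right)^{6}} + \frac{15 e^{2 t}}{64 \left(1 - \frac{e^{t}}{2}\right)^{7}}
M^(2)(0) = 35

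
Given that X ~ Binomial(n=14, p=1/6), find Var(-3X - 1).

For X ~ Binomial(n=14, p=1/6):
Var(X) = \frac{35}{18}
Var(-3X - 1) = (-3)² × Var(X) = 9 × \frac{35}{18} = \frac{35}{2}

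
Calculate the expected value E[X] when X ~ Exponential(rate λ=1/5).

For X ~ Exponential(rate λ=1/5), the expected value is:
E[X] = 5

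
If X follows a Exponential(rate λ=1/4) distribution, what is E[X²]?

Using the identity E[X²] = Var(X) + (E[X])²:
E[X] = 4
Var(X) = 16
E[X²] = 16 + (4)²
= 32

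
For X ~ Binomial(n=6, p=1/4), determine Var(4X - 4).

For X ~ Binomial(n=6, p=1/4):
Var(X) = \frac{9}{8}
Var(4X - 4) = (4)² × Var(X) = 16 × \frac{9}{8} = 18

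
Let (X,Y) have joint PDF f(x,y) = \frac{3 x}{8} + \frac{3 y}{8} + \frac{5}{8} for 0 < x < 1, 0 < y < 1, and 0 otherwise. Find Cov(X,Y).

E[XY] = ∫∫ xy × f(x,y) dx dy = \frac{9}{32}
E[X] = \frac{17}{32}
E[Y] = \frac{17}{32}
Cov(X,Y) = E[XY] - E[X]E[Y] = - \frac{1}{1024}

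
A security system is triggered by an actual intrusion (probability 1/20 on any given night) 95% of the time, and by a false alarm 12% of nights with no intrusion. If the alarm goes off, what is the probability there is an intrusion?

Let D = the rare event, + = positive/flagged.
P(D) = 1/20
P(+|D) = 95/100 = 19/20
P(+|D') = 12/100 = 3/25
P(+) = P(+|D)P(D) + P(+|D')P(D')
     = \frac{19}{20} × \frac{1}{20} + \frac{3}{25} × \frac{19}{20}
     = \frac{323}{2000}
P(D|+) = P(+|D)P(D)/P(+) = \frac{5}{17}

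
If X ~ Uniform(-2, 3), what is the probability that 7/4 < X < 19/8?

P(7/4 < X < 19/8) = ∫_{7/4}^{19/8} f(x) dx
where f(x) = \frac{1}{5}
= \frac{1}{8}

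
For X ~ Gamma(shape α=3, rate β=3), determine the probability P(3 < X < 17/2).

P(3 < X < 17/2) = ∫_{3}^{17/2} f(x) dx
where f(x) = \frac{27 x^{2} e^{- 3 x}}{2}
= - \frac{2813}{8 e^{\frac{51}{2}}} + \frac{101}{2 e^{9}}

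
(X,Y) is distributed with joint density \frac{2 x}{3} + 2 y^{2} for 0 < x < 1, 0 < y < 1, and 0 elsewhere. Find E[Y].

E[Y] = ∫_0^1 ∫_0^1 y × f(x,y) dx dy
= \frac{2}{3}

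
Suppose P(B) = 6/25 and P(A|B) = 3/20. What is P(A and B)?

By definition, P(A|B) = P(A ∩ B) / P(B)
So P(A ∩ B) = P(A|B) × P(B)
= 3/20 × 6/25
= 9/250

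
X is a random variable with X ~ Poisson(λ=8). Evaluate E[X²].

Using the identity E[X²] = Var(X) + (E[X])²:
E[X] = 8
Var(X) = 8
E[X²] = 8 + (8)²
= 72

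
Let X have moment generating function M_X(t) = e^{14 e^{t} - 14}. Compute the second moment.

To find E[X^2], compute M^(2)(0):
M^(1)(t) = 14 e^{t} e^{14 e^{t} - 14}
M^(2)(t) = 196 e^{2 t} e^{14 e^{t} - 14} + 14 e^{t} e^{14 e^{t} - 14}
M^(2)(0) = 210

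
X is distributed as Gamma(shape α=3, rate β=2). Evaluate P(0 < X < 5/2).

P(0 < X < 5/2) = ∫_{0}^{5/2} f(x) dx
where f(x) = 4 x^{2} e^{- 2 x}
= 1 - \frac{37}{2 e^{5}}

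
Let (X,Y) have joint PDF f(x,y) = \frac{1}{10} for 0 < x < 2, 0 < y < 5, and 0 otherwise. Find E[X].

f_X(x) = ∫_0^5 \frac{1}{10} dy = \frac{1}{2}
E[X] = ∫_0^2 x × (\frac{1}{2}) dx = 1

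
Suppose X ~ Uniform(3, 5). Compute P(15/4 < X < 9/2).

P(15/4 < X < 9/2) = ∫_{15/4}^{9/2} f(x) dx
where f(x) = \frac{1}{2}
= \frac{3}{8}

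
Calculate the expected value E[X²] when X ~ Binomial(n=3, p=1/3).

Using the identity E[X²] = Var(X) + (E[X])²:
E[X] = 1
Var(X) = \frac{2}{3}
E[X²] = \frac{2}{3} + (1)²
= \frac{5}{3}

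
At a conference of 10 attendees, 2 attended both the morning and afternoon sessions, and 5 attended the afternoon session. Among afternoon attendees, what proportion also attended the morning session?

P(A ∩ B) = 2/10 = 1/5
P(B) = 5/10 = 1/2
P(A|B) = P(A ∩ B) / P(B) = (1/5) / (1/2) = 2/5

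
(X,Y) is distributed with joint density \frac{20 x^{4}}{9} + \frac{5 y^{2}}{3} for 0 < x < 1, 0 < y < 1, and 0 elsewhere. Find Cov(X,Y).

E[XY] = ∫∫ xy × f(x,y) dx dy = \frac{85}{216}
E[X] = \frac{35}{54}
E[Y] = \frac{23}{36}
Cov(X,Y) = E[XY] - E[X]E[Y] = - \frac{5}{243}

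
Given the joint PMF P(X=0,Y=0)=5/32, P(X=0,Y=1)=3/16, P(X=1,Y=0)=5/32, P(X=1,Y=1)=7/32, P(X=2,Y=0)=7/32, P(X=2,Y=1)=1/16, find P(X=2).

P(X=2) = P(X=2,Y=0) + P(X=2,Y=1)
= 7/32 + 1/16
= 9/32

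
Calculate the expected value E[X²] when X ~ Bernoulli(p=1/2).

Using the identity E[X²] = Var(X) + (E[X])²:
E[X] = \frac{1}{2}
Var(X) = \frac{1}{4}
E[X²] = \frac{1}{4} + (\frac{1}{2})²
= \frac{1}{2}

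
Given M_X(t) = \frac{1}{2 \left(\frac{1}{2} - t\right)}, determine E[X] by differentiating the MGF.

To find E[X], compute M^(1)(0):
M^(1)(t) = \frac{1}{2 \left(\frac{1}{2} - t\right)^{2}}
M^(1)(0) = 2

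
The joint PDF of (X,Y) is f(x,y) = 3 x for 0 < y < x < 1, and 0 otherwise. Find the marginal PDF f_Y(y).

f_Y(y) = ∫_y^1 3 x dx = \frac{3}{2} - \frac{3 y^{2}}{2}
for 0 < y < 1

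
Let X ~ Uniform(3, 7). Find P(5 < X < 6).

P(5 < X < 6) = ∫_{5}^{6} f(x) dx
where f(x) = \frac{1}{4}
= \frac{1}{4}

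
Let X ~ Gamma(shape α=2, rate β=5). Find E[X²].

Using the identity E[X²] = Var(X) + (E[X])²:
E[X] = \frac{2}{5}
Var(X) = \frac{2}{25}
E[X²] = \frac{2}{25} + (\frac{2}{5})²
= \frac{6}{25}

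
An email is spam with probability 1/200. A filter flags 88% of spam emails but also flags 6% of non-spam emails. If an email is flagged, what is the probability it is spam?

Let D = the rare event, + = positive/flagged.
P(D) = 1/200
P(+|D) = 88/100 = 22/25
P(+|D') = 6/100 = 3/50
P(+) = P(+|D)P(D) + P(+|D')P(D')
     = \frac{22}{25} × \frac{1}{200} + \frac{3}{50} × \frac{199}{200}
     = \frac{641}{10000}
P(D|+) = P(+|D)P(D)/P(+) = \frac{44}{641}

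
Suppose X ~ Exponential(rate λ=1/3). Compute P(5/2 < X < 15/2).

P(5/2 < X < 15/2) = ∫_{5/2}^{15/2} f(x) dx
where f(x) = \frac{e^{- \frac{x}{3}}}{3}
= - \frac{1}{e^{\frac{5}{2}}} + e^{- \frac{5}{6}}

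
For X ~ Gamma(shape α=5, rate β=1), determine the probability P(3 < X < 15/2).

P(3 < X < 15/2) = ∫_{3}^{15/2} f(x) dx
where f(x) = \frac{x^{4} e^{- x}}{24}
= - \frac{30563}{128 e^{\frac{15}{2}}} + \frac{131}{8 e^{3}}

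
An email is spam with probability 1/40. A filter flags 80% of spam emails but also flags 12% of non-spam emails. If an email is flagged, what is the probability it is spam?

Let D = the rare event, + = positive/flagged.
P(D) = 1/40
P(+|D) = 80/100 = 4/5
P(+|D') = 12/100 = 3/25
P(+) = P(+|D)P(D) + P(+|D')P(D')
     = \frac{4}{5} × \frac{1}{40} + \frac{3}{25} × \frac{39}{40}
     = \frac{137}{1000}
P(D|+) = P(+|D)P(D)/P(+) = \frac{20}{137}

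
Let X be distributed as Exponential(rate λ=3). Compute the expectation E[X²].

Using the identity E[X²] = Var(X) + (E[X])²:
E[X] = \frac{1}{3}
Var(X) = \frac{1}{9}
E[X²] = \frac{1}{9} + (\frac{1}{3})²
= \frac{2}{9}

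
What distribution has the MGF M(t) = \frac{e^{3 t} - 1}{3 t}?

The MGF M(t) = \frac{e^{3 t} - 1}{3 t} is the standard form for the Uniform distribution.
Comparing with the known MGF formula identifies: Uniform(0, 3)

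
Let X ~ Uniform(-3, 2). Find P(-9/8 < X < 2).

P(-9/8 < X < 2) = ∫_{-9/8}^{2} f(x) dx
where f(x) = \frac{1}{5}
= \frac{5}{8}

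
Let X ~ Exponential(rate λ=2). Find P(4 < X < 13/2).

P(4 < X < 13/2) = ∫_{4}^{13/2} f(x) dx
where f(x) = 2 e^{- 2 x}
= - \frac{1 - e^{5}}{e^{13}}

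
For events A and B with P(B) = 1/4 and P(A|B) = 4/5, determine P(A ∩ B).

By definition, P(A|B) = P(A ∩ B) / P(B)
So P(A ∩ B) = P(A|B) × P(B)
= 4/5 × 1/4
= 1/5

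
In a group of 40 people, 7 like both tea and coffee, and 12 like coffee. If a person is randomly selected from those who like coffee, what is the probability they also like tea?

P(A ∩ B) = 7/40
P(B) = 12/40 = 3/10
P(A|B) = P(A ∩ B) / P(B) = (7/40) / (3/10) = 7/12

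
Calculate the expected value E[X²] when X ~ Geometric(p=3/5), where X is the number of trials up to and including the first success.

Using the identity E[X²] = Var(X) + (E[X])²:
E[X] = \frac{5}{3}
Var(X) = \frac{10}{9}
E[X²] = \frac{10}{9} + (\frac{5}{3})²
= \frac{35}{9}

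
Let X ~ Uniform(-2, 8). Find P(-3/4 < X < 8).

P(-3/4 < X < 8) = ∫_{-3/4}^{8} f(x) dx
where f(x) = \frac{1}{10}
= \frac{7}{8}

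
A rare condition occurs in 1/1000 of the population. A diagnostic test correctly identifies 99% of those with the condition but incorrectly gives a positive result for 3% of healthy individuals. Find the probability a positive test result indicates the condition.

Let D = the rare event, + = positive/flagged.
P(D) = 1/1000
P(+|D) = 99/100
P(+|D') = 3/100
P(+) = P(+|D)P(D) + P(+|D')P(D')
     = \frac{99}{100} × \frac{1}{1000} + \frac{3}{100} × \frac{999}{1000}
     = \frac{387}{12500}
P(D|+) = P(+|D)P(D)/P(+) = \frac{11}{344}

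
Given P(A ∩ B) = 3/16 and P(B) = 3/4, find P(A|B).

P(A|B) = P(A ∩ B) / P(B)
= (3/16) / (3/4)
= 1/4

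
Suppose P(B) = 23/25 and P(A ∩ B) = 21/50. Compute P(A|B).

P(A|B) = P(A ∩ B) / P(B)
= (21/50) / (23/25)
= 21/46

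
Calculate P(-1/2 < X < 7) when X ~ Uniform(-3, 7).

P(-1/2 < X < 7) = ∫_{-1/2}^{7} f(x) dx
where f(x) = \frac{1}{10}
= \frac{3}{4}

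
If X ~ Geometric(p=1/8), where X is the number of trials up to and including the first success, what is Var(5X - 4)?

For X ~ Geometric(p=1/8), where X is the number of trials up to and including the first success:
Var(X) = 56
Var(5X - 4) = (5)² × Var(X) = 25 × 56 = 1400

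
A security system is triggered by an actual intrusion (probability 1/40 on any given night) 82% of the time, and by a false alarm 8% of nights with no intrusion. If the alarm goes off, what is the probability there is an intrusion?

Let D = the rare event, + = positive/flagged.
P(D) = 1/40
P(+|D) = 82/100 = 41/50
P(+|D') = 8/100 = 2/25
P(+) = P(+|D)P(D) + P(+|D')P(D')
     = \frac{41}{50} × \frac{1}{40} + \frac{2}{25} × \frac{39}{40}
     = \frac{197}{2000}
P(D|+) = P(+|D)P(D)/P(+) = \frac{41}{197}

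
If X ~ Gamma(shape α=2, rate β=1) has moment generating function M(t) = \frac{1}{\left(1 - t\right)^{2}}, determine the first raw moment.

To find E[X], compute M^(1)(0):
M^(1)(t) = \frac{2}{\left(1 - t\right)^{3}}
M^(1)(0) = 2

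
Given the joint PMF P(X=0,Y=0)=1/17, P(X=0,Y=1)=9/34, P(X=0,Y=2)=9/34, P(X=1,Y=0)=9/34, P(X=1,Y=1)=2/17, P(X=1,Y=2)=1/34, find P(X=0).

P(X=0) = P(X=0,Y=0) + P(X=0,Y=1) + P(X=0,Y=2)
= 1/17 + 9/34 + 9/34
= 10/17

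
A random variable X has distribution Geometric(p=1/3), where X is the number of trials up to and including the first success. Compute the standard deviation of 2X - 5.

For X ~ Geometric(p=1/3), where X is the number of trials up to and including the first success:
Var(X) = 6
SD(X) = √(Var(X)) = √(6) = \sqrt{6}
SD(2X - 5) = |2| × SD(X) = 2 × \sqrt{6} = 2 \sqrt{6}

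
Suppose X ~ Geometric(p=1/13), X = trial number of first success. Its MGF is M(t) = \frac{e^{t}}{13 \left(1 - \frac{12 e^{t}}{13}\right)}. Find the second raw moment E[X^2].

To find E[X^2], compute M^(2)(0):
M^(1)(t) = \frac{e^{t}}{13 \left(1 - \frac{12 e^{t}}{13}\right)} + \frac{12 e^{2 t}}{169 \left(1 - \frac{12 e^{t}}{13}\right)^{2}}
M^(2)(t) = \frac{e^{t}}{13 \left(1 - \frac{12 e^{t}}{13}\right)} + \frac{36 e^{2 t}}{169 \left(1 - \frac{12 e^{t}}{13}\right)^{2}} + \frac{288 e^{3 t}}{2197 \left(1 - \frac{12 e^{t}}{13}\right)^{3}}
M^(2)(0) = 325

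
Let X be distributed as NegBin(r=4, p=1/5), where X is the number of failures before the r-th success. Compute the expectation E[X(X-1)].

E[X(X-1)] = E[X² - X] = E[X²] - E[X]
E[X] = 16
E[X²] = Var(X) + (E[X])² = 80 + (16)² = 336
E[X(X-1)] = 336 - 16 = 320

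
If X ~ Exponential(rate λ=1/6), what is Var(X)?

For X ~ Exponential(rate λ=1/6):
Var(X) = 36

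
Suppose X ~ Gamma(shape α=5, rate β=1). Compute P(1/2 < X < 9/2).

P(1/2 < X < 9/2) = ∫_{1/2}^{9/2} f(x) dx
where f(x) = \frac{x^{4} e^{- x}}{24}
= \frac{-6131 + 211 e^{4}}{128 e^{\frac{9}{2}}}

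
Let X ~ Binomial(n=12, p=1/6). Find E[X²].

Using the identity E[X²] = Var(X) + (E[X])²:
E[X] = 2
Var(X) = \frac{5}{3}
E[X²] = \frac{5}{3} + (2)²
= \frac{17}{3}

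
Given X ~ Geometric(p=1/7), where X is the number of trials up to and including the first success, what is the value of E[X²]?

Using the identity E[X²] = Var(X) + (E[X])²:
E[X] = 7
Var(X) = 42
E[X²] = 42 + (7)²
= 91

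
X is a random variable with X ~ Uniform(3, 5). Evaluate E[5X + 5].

For X ~ Uniform(3, 5):
E[X] = 4
E[5X + 5] = 5 × E[X] + 5 = 25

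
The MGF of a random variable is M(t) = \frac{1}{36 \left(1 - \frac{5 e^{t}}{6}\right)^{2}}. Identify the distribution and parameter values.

The MGF M(t) = \frac{1}{36 \left(1 - \frac{5 e^{t}}{6}\right)^{2}} is the standard form for the NegativeBinomial distribution.
Comparing with the known MGF formula identifies: NegBin(r=2, p=1/6), X = failures before r-th success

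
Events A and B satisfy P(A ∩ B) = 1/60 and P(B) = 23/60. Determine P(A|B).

P(A|B) = P(A ∩ B) / P(B)
= (1/60) / (23/60)
= 1/23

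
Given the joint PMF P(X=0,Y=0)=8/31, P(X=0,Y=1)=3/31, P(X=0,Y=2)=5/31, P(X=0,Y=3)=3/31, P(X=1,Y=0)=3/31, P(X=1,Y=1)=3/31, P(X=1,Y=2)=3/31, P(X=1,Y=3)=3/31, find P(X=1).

P(X=1) = P(X=1,Y=0) + P(X=1,Y=1) + P(X=1,Y=2) + P(X=1,Y=3)
= 3/31 + 3/31 + 3/31 + 3/31
= 12/31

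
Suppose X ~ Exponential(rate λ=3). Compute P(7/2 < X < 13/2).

P(7/2 < X < 13/2) = ∫_{7/2}^{13/2} f(x) dx
where f(x) = 3 e^{- 3 x}
= - \frac{1 - e^{9}}{e^{\frac{39}{2}}}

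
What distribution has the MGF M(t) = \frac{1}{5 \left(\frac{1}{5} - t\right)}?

The MGF M(t) = \frac{1}{5 \left(\frac{1}{5} - t\right)} is the standard form for the Exponential distribution.
Comparing with the known MGF formula identifies: Exponential(rate λ=1/5)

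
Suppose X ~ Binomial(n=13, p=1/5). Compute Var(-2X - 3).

For X ~ Binomial(n=13, p=1/5):
Var(X) = \frac{52}{25}
Var(-2X - 3) = (-2)² × Var(X) = 4 × \frac{52}{25} = \frac{208}{25}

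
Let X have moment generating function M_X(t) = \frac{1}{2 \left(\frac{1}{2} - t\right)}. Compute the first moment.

To find E[X], compute M^(1)(0):
M^(1)(t) = \frac{1}{2 \left(\frac{1}{2} - t\right)^{2}}
M^(1)(0) = 2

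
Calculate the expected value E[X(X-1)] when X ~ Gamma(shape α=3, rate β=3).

E[X(X-1)] = E[X² - X] = E[X²] - E[X]
E[X] = 1
E[X²] = Var(X) + (E[X])² = \frac{1}{3} + (1)² = \frac{4}{3}
E[X(X-1)] = \frac{4}{3} - 1 = \frac{1}{3}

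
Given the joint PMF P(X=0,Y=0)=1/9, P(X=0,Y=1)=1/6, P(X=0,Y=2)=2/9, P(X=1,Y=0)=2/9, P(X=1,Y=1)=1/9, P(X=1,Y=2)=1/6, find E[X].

First find marginal of X:
P(X=0) = 1/2
P(X=1) = 1/2
E[X] = 0 × 1/2 + 1 × 1/2 = 1/2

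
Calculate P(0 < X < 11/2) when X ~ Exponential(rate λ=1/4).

P(0 < X < 11/2) = ∫_{0}^{11/2} f(x) dx
where f(x) = \frac{e^{- \frac{x}{4}}}{4}
= 1 - e^{- \frac{11}{8}}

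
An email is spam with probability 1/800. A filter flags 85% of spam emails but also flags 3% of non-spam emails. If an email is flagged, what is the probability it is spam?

Let D = the rare event, + = positive/flagged.
P(D) = 1/800
P(+|D) = 85/100 = 17/20
P(+|D') = 3/100
P(+) = P(+|D)P(D) + P(+|D')P(D')
     = \frac{17}{20} × \frac{1}{800} + \frac{3}{100} × \frac{799}{800}
     = \frac{1241}{40000}
P(D|+) = P(+|D)P(D)/P(+) = \frac{5}{146}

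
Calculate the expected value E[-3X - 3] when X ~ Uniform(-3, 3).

For X ~ Uniform(-3, 3):
E[X] = 0
E[-3X - 3] = -3 × E[X] - 3 = -3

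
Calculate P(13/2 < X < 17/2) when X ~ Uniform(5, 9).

P(13/2 < X < 17/2) = ∫_{13/2}^{17/2} f(x) dx
where f(x) = \frac{1}{4}
= \frac{1}{2}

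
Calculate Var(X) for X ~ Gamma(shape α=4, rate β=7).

For X ~ Gamma(shape α=4, rate β=7):
Var(X) = \frac{4}{49}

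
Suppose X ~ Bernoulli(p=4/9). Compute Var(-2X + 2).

For X ~ Bernoulli(p=4/9):
Var(X) = \frac{20}{81}
Var(-2X + 2) = (-2)² × Var(X) = 4 × \frac{20}{81} = \frac{80}{81}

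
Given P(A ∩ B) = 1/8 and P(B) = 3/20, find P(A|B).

P(A|B) = P(A ∩ B) / P(B)
= (1/8) / (3/20)
= 5/6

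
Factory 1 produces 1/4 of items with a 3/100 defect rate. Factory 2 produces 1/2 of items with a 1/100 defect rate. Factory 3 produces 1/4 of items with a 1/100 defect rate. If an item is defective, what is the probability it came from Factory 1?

Using Bayes' theorem:
P(F1) = 1/4, P(D|F1) = 3/100
P(F2) = 1/2, P(D|F2) = 1/100
P(F3) = 1/4, P(D|F3) = 1/100
P(D) = P(D|F1)P(F1) + P(D|F2)P(F2) + P(D|F3)P(F3)
     = \frac{3}{200}
P(F1|D) = P(D|F1)P(F1) / P(D)
= \frac{1}{2}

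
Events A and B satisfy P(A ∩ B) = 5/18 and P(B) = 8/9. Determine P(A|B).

P(A|B) = P(A ∩ B) / P(B)
= (5/18) / (8/9)
= 5/16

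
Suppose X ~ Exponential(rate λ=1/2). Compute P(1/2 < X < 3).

P(1/2 < X < 3) = ∫_{1/2}^{3} f(x) dx
where f(x) = \frac{e^{- \frac{x}{2}}}{2}
= - \frac{1}{e^{\frac{3}{2}}} + e^{- \frac{1}{4}}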